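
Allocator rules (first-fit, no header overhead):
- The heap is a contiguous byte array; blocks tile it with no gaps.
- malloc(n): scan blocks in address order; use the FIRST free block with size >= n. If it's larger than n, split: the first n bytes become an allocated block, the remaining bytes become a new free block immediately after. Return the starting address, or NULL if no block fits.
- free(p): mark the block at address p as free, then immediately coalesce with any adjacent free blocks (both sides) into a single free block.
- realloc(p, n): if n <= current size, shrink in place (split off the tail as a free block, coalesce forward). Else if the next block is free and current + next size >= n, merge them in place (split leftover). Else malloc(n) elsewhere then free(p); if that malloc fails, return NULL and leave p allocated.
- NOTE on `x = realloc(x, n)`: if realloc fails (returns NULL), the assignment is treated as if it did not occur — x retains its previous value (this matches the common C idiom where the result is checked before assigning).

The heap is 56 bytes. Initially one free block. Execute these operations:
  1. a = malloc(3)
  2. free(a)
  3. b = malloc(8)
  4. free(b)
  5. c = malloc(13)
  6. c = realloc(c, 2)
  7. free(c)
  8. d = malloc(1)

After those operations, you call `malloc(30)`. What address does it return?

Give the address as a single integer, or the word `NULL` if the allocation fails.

Answer: 1

Derivation:
Op 1: a = malloc(3) -> a = 0; heap: [0-2 ALLOC][3-55 FREE]
Op 2: free(a) -> (freed a); heap: [0-55 FREE]
Op 3: b = malloc(8) -> b = 0; heap: [0-7 ALLOC][8-55 FREE]
Op 4: free(b) -> (freed b); heap: [0-55 FREE]
Op 5: c = malloc(13) -> c = 0; heap: [0-12 ALLOC][13-55 FREE]
Op 6: c = realloc(c, 2) -> c = 0; heap: [0-1 ALLOC][2-55 FREE]
Op 7: free(c) -> (freed c); heap: [0-55 FREE]
Op 8: d = malloc(1) -> d = 0; heap: [0-0 ALLOC][1-55 FREE]
malloc(30): first-fit scan over [0-0 ALLOC][1-55 FREE] -> 1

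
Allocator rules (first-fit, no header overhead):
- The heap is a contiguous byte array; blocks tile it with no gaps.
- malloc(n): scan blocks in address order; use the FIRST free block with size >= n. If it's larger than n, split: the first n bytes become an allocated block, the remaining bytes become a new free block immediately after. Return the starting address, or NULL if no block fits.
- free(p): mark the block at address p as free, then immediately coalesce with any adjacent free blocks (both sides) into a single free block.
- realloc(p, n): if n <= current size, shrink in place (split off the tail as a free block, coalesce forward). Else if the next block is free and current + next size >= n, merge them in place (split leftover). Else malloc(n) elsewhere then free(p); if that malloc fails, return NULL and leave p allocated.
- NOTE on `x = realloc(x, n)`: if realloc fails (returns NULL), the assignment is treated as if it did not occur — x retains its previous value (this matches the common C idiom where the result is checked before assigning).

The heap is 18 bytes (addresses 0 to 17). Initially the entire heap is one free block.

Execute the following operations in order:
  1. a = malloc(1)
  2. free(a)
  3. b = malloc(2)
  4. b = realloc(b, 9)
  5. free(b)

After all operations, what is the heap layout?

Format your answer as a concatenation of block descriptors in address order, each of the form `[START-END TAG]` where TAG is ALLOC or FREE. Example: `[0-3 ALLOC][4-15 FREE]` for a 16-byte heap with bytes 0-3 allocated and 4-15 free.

Answer: [0-17 FREE]

Derivation:
Op 1: a = malloc(1) -> a = 0; heap: [0-0 ALLOC][1-17 FREE]
Op 2: free(a) -> (freed a); heap: [0-17 FREE]
Op 3: b = malloc(2) -> b = 0; heap: [0-1 ALLOC][2-17 FREE]
Op 4: b = realloc(b, 9) -> b = 0; heap: [0-8 ALLOC][9-17 FREE]
Op 5: free(b) -> (freed b); heap: [0-17 FREE]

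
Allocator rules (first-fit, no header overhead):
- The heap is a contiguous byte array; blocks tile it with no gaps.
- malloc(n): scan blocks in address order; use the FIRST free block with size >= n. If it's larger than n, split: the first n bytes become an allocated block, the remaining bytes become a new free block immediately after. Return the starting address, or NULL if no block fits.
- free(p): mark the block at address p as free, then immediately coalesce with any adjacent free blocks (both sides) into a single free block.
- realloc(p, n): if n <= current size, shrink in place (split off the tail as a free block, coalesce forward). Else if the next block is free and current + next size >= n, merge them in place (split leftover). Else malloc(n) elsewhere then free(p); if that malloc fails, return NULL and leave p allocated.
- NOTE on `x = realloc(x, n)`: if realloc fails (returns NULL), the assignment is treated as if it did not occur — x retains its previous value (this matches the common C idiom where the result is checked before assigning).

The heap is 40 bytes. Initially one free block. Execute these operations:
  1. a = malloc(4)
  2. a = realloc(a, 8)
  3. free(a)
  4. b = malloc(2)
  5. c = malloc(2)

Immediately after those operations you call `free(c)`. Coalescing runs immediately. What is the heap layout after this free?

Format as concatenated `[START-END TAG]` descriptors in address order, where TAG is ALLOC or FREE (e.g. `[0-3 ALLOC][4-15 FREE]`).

Answer: [0-1 ALLOC][2-39 FREE]

Derivation:
Op 1: a = malloc(4) -> a = 0; heap: [0-3 ALLOC][4-39 FREE]
Op 2: a = realloc(a, 8) -> a = 0; heap: [0-7 ALLOC][8-39 FREE]
Op 3: free(a) -> (freed a); heap: [0-39 FREE]
Op 4: b = malloc(2) -> b = 0; heap: [0-1 ALLOC][2-39 FREE]
Op 5: c = malloc(2) -> c = 2; heap: [0-1 ALLOC][2-3 ALLOC][4-39 FREE]
free(c): c = 2 -> block [2-3 ALLOC]; mark free, coalesce with adjacent free neighbors -> [0-1 ALLOC][2-39 FREE]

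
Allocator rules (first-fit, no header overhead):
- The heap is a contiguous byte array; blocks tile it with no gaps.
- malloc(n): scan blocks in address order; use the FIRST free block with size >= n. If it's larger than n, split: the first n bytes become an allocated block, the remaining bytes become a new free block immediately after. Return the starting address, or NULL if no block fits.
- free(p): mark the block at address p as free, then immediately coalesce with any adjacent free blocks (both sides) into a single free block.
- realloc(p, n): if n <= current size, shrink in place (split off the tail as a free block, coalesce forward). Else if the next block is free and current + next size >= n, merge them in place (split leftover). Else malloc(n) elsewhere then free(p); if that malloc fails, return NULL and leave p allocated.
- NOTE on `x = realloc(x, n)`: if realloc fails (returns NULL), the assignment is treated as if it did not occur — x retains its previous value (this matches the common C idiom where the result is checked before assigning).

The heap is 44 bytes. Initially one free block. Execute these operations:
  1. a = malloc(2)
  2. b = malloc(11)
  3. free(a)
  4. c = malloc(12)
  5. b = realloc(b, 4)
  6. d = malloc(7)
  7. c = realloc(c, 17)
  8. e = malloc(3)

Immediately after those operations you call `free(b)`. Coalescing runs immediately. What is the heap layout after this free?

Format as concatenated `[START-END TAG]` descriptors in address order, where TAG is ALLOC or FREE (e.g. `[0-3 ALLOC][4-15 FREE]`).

Op 1: a = malloc(2) -> a = 0; heap: [0-1 ALLOC][2-43 FREE]
Op 2: b = malloc(11) -> b = 2; heap: [0-1 ALLOC][2-12 ALLOC][13-43 FREE]
Op 3: free(a) -> (freed a); heap: [0-1 FREE][2-12 ALLOC][13-43 FREE]
Op 4: c = malloc(12) -> c = 13; heap: [0-1 FREE][2-12 ALLOC][13-24 ALLOC][25-43 FREE]
Op 5: b = realloc(b, 4) -> b = 2; heap: [0-1 FREE][2-5 ALLOC][6-12 FREE][13-24 ALLOC][25-43 FREE]
Op 6: d = malloc(7) -> d = 6; heap: [0-1 FREE][2-5 ALLOC][6-12 ALLOC][13-24 ALLOC][25-43 FREE]
Op 7: c = realloc(c, 17) -> c = 13; heap: [0-1 FREE][2-5 ALLOC][6-12 ALLOC][13-29 ALLOC][30-43 FREE]
Op 8: e = malloc(3) -> e = 30; heap: [0-1 FREE][2-5 ALLOC][6-12 ALLOC][13-29 ALLOC][30-32 ALLOC][33-43 FREE]
free(b): b = 2 -> block [2-5 ALLOC]; mark free, coalesce with adjacent free neighbors -> [0-5 FREE][6-12 ALLOC][13-29 ALLOC][30-32 ALLOC][33-43 FREE]

Answer: [0-5 FREE][6-12 ALLOC][13-29 ALLOC][30-32 ALLOC][33-43 FREE]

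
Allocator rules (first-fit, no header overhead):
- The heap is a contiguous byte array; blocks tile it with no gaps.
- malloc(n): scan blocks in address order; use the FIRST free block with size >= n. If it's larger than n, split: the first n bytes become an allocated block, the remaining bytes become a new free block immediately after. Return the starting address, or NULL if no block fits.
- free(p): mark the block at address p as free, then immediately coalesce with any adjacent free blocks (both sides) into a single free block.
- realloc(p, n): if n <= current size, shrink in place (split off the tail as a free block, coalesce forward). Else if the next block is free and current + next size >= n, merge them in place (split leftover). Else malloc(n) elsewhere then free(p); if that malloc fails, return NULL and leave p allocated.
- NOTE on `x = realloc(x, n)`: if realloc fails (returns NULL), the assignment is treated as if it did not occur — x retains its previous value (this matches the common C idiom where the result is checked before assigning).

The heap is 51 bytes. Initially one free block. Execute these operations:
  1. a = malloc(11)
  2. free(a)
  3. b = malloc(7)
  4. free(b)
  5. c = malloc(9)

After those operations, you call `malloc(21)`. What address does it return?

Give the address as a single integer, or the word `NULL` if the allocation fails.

Op 1: a = malloc(11) -> a = 0; heap: [0-10 ALLOC][11-50 FREE]
Op 2: free(a) -> (freed a); heap: [0-50 FREE]
Op 3: b = malloc(7) -> b = 0; heap: [0-6 ALLOC][7-50 FREE]
Op 4: free(b) -> (freed b); heap: [0-50 FREE]
Op 5: c = malloc(9) -> c = 0; heap: [0-8 ALLOC][9-50 FREE]
malloc(21): first-fit scan over [0-8 ALLOC][9-50 FREE] -> 9

Answer: 9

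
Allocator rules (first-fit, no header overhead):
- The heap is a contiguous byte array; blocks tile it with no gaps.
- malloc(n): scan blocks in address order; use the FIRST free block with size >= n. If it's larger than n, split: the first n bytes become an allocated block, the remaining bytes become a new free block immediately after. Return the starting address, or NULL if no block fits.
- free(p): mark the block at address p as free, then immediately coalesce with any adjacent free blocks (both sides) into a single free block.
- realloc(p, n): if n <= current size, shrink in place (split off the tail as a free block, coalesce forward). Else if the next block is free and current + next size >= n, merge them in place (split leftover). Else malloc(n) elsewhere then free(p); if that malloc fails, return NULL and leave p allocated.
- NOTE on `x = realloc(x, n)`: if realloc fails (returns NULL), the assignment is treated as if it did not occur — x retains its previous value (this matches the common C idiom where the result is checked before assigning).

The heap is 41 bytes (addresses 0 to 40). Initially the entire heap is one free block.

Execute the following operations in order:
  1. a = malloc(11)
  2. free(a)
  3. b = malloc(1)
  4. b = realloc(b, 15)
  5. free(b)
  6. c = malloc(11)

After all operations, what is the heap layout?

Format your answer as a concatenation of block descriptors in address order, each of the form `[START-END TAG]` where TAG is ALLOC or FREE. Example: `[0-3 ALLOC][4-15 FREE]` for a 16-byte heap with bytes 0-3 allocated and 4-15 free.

Op 1: a = malloc(11) -> a = 0; heap: [0-10 ALLOC][11-40 FREE]
Op 2: free(a) -> (freed a); heap: [0-40 FREE]
Op 3: b = malloc(1) -> b = 0; heap: [0-0 ALLOC][1-40 FREE]
Op 4: b = realloc(b, 15) -> b = 0; heap: [0-14 ALLOC][15-40 FREE]
Op 5: free(b) -> (freed b); heap: [0-40 FREE]
Op 6: c = malloc(11) -> c = 0; heap: [0-10 ALLOC][11-40 FREE]

Answer: [0-10 ALLOC][11-40 FREE]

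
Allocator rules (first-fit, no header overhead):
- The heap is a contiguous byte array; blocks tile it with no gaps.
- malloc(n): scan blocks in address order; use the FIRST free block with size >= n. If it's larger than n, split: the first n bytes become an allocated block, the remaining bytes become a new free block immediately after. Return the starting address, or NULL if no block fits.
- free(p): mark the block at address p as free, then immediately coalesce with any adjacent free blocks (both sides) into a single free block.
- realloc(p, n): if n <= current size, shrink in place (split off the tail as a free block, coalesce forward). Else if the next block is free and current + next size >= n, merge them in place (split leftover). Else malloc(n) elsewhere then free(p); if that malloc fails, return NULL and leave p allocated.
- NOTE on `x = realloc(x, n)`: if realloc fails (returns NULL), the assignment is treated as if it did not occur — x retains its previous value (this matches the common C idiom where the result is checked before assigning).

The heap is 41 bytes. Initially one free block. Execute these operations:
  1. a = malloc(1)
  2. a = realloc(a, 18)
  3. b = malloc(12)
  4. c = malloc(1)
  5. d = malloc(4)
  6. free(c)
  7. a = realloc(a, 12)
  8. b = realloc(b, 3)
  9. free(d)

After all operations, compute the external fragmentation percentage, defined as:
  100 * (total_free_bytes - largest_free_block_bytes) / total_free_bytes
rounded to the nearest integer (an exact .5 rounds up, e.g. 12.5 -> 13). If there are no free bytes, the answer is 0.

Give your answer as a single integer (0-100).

Answer: 23

Derivation:
Op 1: a = malloc(1) -> a = 0; heap: [0-0 ALLOC][1-40 FREE]
Op 2: a = realloc(a, 18) -> a = 0; heap: [0-17 ALLOC][18-40 FREE]
Op 3: b = malloc(12) -> b = 18; heap: [0-17 ALLOC][18-29 ALLOC][30-40 FREE]
Op 4: c = malloc(1) -> c = 30; heap: [0-17 ALLOC][18-29 ALLOC][30-30 ALLOC][31-40 FREE]
Op 5: d = malloc(4) -> d = 31; heap: [0-17 ALLOC][18-29 ALLOC][30-30 ALLOC][31-34 ALLOC][35-40 FREE]
Op 6: free(c) -> (freed c); heap: [0-17 ALLOC][18-29 ALLOC][30-30 FREE][31-34 ALLOC][35-40 FREE]
Op 7: a = realloc(a, 12) -> a = 0; heap: [0-11 ALLOC][12-17 FREE][18-29 ALLOC][30-30 FREE][31-34 ALLOC][35-40 FREE]
Op 8: b = realloc(b, 3) -> b = 18; heap: [0-11 ALLOC][12-17 FREE][18-20 ALLOC][21-30 FREE][31-34 ALLOC][35-40 FREE]
Op 9: free(d) -> (freed d); heap: [0-11 ALLOC][12-17 FREE][18-20 ALLOC][21-40 FREE]
Free blocks: [6 20] total_free=26 largest=20 -> 100*(26-20)/26 = 600/26 ≈ 23.077 -> rounds to 23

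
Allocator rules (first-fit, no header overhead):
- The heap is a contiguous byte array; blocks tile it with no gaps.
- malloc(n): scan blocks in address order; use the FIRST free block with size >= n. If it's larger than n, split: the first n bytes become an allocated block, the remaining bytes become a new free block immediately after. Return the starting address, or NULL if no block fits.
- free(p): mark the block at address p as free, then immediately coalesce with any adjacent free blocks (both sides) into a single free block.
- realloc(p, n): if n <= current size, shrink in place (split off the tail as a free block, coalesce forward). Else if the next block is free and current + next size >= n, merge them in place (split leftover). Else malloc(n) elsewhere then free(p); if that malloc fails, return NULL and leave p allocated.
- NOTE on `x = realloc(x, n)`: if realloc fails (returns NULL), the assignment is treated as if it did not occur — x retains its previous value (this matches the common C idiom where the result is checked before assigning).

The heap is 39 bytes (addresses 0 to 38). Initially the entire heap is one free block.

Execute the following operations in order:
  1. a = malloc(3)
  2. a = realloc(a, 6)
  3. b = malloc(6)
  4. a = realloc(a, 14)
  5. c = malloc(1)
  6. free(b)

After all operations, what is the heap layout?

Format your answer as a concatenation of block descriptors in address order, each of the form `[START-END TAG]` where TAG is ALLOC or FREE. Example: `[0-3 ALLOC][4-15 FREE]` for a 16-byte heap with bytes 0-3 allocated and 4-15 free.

Op 1: a = malloc(3) -> a = 0; heap: [0-2 ALLOC][3-38 FREE]
Op 2: a = realloc(a, 6) -> a = 0; heap: [0-5 ALLOC][6-38 FREE]
Op 3: b = malloc(6) -> b = 6; heap: [0-5 ALLOC][6-11 ALLOC][12-38 FREE]
Op 4: a = realloc(a, 14) -> a = 12; heap: [0-5 FREE][6-11 ALLOC][12-25 ALLOC][26-38 FREE]
Op 5: c = malloc(1) -> c = 0; heap: [0-0 ALLOC][1-5 FREE][6-11 ALLOC][12-25 ALLOC][26-38 FREE]
Op 6: free(b) -> (freed b); heap: [0-0 ALLOC][1-11 FREE][12-25 ALLOC][26-38 FREE]

Answer: [0-0 ALLOC][1-11 FREE][12-25 ALLOC][26-38 FREE]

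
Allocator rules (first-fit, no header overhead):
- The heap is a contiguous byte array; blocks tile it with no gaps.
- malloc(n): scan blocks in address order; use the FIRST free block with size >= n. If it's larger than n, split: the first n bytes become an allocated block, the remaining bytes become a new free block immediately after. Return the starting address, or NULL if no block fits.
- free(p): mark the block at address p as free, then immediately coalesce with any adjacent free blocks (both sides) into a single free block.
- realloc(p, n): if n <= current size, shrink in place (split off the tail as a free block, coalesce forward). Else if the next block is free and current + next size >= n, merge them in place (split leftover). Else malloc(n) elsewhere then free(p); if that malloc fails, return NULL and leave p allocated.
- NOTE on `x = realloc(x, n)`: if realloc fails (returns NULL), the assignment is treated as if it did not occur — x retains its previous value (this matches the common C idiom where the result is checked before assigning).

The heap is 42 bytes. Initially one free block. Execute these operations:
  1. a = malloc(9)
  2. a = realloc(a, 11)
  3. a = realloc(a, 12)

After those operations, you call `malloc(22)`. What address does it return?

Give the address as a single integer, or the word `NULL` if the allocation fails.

Op 1: a = malloc(9) -> a = 0; heap: [0-8 ALLOC][9-41 FREE]
Op 2: a = realloc(a, 11) -> a = 0; heap: [0-10 ALLOC][11-41 FREE]
Op 3: a = realloc(a, 12) -> a = 0; heap: [0-11 ALLOC][12-41 FREE]
malloc(22): first-fit scan over [0-11 ALLOC][12-41 FREE] -> 12

Answer: 12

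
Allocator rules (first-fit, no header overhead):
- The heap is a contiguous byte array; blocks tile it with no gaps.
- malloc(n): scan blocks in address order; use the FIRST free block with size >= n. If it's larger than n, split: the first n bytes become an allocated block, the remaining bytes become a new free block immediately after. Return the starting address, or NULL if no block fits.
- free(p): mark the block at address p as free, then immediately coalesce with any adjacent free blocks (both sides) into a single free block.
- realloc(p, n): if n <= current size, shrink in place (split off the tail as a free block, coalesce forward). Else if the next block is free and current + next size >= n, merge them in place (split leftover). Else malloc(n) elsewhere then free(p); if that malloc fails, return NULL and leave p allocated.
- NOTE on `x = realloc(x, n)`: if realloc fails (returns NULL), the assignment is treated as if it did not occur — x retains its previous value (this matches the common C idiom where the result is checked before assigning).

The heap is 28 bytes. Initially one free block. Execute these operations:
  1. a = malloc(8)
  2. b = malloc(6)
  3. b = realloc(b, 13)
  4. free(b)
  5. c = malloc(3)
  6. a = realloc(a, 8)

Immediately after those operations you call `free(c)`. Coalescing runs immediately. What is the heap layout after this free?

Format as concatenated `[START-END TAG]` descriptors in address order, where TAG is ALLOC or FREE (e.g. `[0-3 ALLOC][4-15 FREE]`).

Answer: [0-7 ALLOC][8-27 FREE]

Derivation:
Op 1: a = malloc(8) -> a = 0; heap: [0-7 ALLOC][8-27 FREE]
Op 2: b = malloc(6) -> b = 8; heap: [0-7 ALLOC][8-13 ALLOC][14-27 FREE]
Op 3: b = realloc(b, 13) -> b = 8; heap: [0-7 ALLOC][8-20 ALLOC][21-27 FREE]
Op 4: free(b) -> (freed b); heap: [0-7 ALLOC][8-27 FREE]
Op 5: c = malloc(3) -> c = 8; heap: [0-7 ALLOC][8-10 ALLOC][11-27 FREE]
Op 6: a = realloc(a, 8) -> a = 0; heap: [0-7 ALLOC][8-10 ALLOC][11-27 FREE]
free(c): c = 8 -> block [8-10 ALLOC]; mark free, coalesce with adjacent free neighbors -> [0-7 ALLOC][8-27 FREE]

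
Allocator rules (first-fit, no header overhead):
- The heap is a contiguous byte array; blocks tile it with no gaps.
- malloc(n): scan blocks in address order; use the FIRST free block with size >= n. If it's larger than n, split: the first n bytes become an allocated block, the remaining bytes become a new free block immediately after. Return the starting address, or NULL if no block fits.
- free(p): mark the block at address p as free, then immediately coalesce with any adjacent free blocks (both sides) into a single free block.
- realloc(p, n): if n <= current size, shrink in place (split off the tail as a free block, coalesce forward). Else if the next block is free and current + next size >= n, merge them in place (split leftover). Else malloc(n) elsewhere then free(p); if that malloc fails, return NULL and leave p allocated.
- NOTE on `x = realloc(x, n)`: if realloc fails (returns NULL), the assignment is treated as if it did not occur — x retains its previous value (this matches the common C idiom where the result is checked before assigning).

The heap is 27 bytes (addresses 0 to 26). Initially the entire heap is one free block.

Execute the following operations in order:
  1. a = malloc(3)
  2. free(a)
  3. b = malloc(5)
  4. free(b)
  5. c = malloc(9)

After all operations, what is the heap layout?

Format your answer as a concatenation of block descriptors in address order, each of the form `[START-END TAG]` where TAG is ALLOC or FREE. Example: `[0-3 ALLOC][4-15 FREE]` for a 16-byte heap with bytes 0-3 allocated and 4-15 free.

Answer: [0-8 ALLOC][9-26 FREE]

Derivation:
Op 1: a = malloc(3) -> a = 0; heap: [0-2 ALLOC][3-26 FREE]
Op 2: free(a) -> (freed a); heap: [0-26 FREE]
Op 3: b = malloc(5) -> b = 0; heap: [0-4 ALLOC][5-26 FREE]
Op 4: free(b) -> (freed b); heap: [0-26 FREE]
Op 5: c = malloc(9) -> c = 0; heap: [0-8 ALLOC][9-26 FREE]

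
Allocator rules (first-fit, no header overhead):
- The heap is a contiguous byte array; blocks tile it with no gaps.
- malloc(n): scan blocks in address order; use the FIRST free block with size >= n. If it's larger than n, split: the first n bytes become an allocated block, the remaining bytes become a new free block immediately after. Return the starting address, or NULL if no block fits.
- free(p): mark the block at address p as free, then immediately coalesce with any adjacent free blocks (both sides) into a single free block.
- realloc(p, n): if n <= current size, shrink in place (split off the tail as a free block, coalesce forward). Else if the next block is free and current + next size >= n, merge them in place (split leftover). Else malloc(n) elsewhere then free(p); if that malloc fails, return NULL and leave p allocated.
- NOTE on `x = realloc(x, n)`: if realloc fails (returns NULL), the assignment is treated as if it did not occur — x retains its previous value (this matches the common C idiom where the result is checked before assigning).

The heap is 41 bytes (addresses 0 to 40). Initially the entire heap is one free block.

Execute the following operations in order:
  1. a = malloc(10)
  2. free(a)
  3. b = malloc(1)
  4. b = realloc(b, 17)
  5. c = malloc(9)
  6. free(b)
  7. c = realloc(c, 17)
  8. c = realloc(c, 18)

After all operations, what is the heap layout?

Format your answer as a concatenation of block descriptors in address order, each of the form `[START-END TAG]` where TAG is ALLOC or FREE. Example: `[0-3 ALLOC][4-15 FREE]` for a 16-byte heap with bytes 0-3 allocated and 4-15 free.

Answer: [0-16 FREE][17-34 ALLOC][35-40 FREE]

Derivation:
Op 1: a = malloc(10) -> a = 0; heap: [0-9 ALLOC][10-40 FREE]
Op 2: free(a) -> (freed a); heap: [0-40 FREE]
Op 3: b = malloc(1) -> b = 0; heap: [0-0 ALLOC][1-40 FREE]
Op 4: b = realloc(b, 17) -> b = 0; heap: [0-16 ALLOC][17-40 FREE]
Op 5: c = malloc(9) -> c = 17; heap: [0-16 ALLOC][17-25 ALLOC][26-40 FREE]
Op 6: free(b) -> (freed b); heap: [0-16 FREE][17-25 ALLOC][26-40 FREE]
Op 7: c = realloc(c, 17) -> c = 17; heap: [0-16 FREE][17-33 ALLOC][34-40 FREE]
Op 8: c = realloc(c, 18) -> c = 17; heap: [0-16 FREE][17-34 ALLOC][35-40 FREE]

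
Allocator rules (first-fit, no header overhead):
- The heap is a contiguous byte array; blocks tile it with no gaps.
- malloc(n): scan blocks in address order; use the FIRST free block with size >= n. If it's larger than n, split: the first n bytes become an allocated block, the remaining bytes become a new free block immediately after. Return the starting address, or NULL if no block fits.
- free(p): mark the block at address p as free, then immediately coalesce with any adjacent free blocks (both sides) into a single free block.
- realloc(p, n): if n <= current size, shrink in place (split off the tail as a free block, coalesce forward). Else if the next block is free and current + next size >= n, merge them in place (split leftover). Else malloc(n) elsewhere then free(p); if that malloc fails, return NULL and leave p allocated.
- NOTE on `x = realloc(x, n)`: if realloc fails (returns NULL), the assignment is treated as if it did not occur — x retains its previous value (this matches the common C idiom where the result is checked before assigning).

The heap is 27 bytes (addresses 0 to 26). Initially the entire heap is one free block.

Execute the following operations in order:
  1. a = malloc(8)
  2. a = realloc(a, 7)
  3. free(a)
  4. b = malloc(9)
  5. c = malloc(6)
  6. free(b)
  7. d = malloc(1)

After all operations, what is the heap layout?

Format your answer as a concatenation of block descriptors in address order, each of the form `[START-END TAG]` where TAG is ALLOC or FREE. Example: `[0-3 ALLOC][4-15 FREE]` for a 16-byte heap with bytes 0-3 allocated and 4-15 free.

Op 1: a = malloc(8) -> a = 0; heap: [0-7 ALLOC][8-26 FREE]
Op 2: a = realloc(a, 7) -> a = 0; heap: [0-6 ALLOC][7-26 FREE]
Op 3: free(a) -> (freed a); heap: [0-26 FREE]
Op 4: b = malloc(9) -> b = 0; heap: [0-8 ALLOC][9-26 FREE]
Op 5: c = malloc(6) -> c = 9; heap: [0-8 ALLOC][9-14 ALLOC][15-26 FREE]
Op 6: free(b) -> (freed b); heap: [0-8 FREE][9-14 ALLOC][15-26 FREE]
Op 7: d = malloc(1) -> d = 0; heap: [0-0 ALLOC][1-8 FREE][9-14 ALLOC][15-26 FREE]

Answer: [0-0 ALLOC][1-8 FREE][9-14 ALLOC][15-26 FREE]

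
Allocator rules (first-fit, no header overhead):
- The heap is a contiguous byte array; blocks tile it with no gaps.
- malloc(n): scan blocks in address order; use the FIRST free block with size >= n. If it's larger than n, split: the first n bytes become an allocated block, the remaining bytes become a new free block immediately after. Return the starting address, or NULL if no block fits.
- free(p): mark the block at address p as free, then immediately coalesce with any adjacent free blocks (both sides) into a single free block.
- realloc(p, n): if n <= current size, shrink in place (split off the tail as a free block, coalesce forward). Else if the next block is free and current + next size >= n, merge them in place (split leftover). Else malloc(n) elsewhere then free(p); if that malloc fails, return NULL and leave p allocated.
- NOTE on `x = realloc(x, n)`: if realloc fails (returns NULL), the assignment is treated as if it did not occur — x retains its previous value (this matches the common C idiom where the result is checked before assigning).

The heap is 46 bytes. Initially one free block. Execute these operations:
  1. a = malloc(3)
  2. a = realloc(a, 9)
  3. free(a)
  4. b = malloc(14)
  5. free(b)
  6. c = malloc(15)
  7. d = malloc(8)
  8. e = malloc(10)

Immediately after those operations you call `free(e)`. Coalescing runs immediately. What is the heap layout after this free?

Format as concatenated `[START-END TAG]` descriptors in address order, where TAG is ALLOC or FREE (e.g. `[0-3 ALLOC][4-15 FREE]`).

Op 1: a = malloc(3) -> a = 0; heap: [0-2 ALLOC][3-45 FREE]
Op 2: a = realloc(a, 9) -> a = 0; heap: [0-8 ALLOC][9-45 FREE]
Op 3: free(a) -> (freed a); heap: [0-45 FREE]
Op 4: b = malloc(14) -> b = 0; heap: [0-13 ALLOC][14-45 FREE]
Op 5: free(b) -> (freed b); heap: [0-45 FREE]
Op 6: c = malloc(15) -> c = 0; heap: [0-14 ALLOC][15-45 FREE]
Op 7: d = malloc(8) -> d = 15; heap: [0-14 ALLOC][15-22 ALLOC][23-45 FREE]
Op 8: e = malloc(10) -> e = 23; heap: [0-14 ALLOC][15-22 ALLOC][23-32 ALLOC][33-45 FREE]
free(e): e = 23 -> block [23-32 ALLOC]; mark free, coalesce with adjacent free neighbors -> [0-14 ALLOC][15-22 ALLOC][23-45 FREE]

Answer: [0-14 ALLOC][15-22 ALLOC][23-45 FREE]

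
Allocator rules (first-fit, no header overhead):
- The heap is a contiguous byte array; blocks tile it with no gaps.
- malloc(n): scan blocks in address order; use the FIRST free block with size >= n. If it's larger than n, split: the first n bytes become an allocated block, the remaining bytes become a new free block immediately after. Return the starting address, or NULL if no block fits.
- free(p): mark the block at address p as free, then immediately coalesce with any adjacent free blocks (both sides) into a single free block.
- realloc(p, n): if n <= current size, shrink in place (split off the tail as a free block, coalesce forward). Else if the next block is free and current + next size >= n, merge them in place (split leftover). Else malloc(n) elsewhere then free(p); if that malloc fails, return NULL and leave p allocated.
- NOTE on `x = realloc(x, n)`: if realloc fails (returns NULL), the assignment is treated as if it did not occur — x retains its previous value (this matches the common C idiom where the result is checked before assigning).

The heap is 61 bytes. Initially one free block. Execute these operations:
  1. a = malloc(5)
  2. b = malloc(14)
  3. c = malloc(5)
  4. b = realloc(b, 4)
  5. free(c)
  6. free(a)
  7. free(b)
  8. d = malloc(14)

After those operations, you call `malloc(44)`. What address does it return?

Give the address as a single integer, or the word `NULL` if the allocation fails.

Op 1: a = malloc(5) -> a = 0; heap: [0-4 ALLOC][5-60 FREE]
Op 2: b = malloc(14) -> b = 5; heap: [0-4 ALLOC][5-18 ALLOC][19-60 FREE]
Op 3: c = malloc(5) -> c = 19; heap: [0-4 ALLOC][5-18 ALLOC][19-23 ALLOC][24-60 FREE]
Op 4: b = realloc(b, 4) -> b = 5; heap: [0-4 ALLOC][5-8 ALLOC][9-18 FREE][19-23 ALLOC][24-60 FREE]
Op 5: free(c) -> (freed c); heap: [0-4 ALLOC][5-8 ALLOC][9-60 FREE]
Op 6: free(a) -> (freed a); heap: [0-4 FREE][5-8 ALLOC][9-60 FREE]
Op 7: free(b) -> (freed b); heap: [0-60 FREE]
Op 8: d = malloc(14) -> d = 0; heap: [0-13 ALLOC][14-60 FREE]
malloc(44): first-fit scan over [0-13 ALLOC][14-60 FREE] -> 14

Answer: 14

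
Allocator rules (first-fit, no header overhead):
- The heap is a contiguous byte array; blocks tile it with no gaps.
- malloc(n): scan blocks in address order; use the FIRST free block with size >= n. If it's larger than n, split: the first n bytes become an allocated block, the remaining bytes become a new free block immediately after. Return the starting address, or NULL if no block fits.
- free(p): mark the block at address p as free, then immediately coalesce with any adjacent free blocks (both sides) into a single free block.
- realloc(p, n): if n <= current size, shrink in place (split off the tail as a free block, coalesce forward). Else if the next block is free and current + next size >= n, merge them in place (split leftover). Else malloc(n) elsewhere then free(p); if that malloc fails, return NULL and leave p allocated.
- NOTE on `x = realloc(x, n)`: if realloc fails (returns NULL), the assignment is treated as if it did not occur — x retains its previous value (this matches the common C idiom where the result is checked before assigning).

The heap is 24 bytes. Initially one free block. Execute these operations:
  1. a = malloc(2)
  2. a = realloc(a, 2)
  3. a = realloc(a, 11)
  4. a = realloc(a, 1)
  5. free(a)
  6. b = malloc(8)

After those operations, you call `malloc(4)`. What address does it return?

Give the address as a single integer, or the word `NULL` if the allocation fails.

Answer: 8

Derivation:
Op 1: a = malloc(2) -> a = 0; heap: [0-1 ALLOC][2-23 FREE]
Op 2: a = realloc(a, 2) -> a = 0; heap: [0-1 ALLOC][2-23 FREE]
Op 3: a = realloc(a, 11) -> a = 0; heap: [0-10 ALLOC][11-23 FREE]
Op 4: a = realloc(a, 1) -> a = 0; heap: [0-0 ALLOC][1-23 FREE]
Op 5: free(a) -> (freed a); heap: [0-23 FREE]
Op 6: b = malloc(8) -> b = 0; heap: [0-7 ALLOC][8-23 FREE]
malloc(4): first-fit scan over [0-7 ALLOC][8-23 FREE] -> 8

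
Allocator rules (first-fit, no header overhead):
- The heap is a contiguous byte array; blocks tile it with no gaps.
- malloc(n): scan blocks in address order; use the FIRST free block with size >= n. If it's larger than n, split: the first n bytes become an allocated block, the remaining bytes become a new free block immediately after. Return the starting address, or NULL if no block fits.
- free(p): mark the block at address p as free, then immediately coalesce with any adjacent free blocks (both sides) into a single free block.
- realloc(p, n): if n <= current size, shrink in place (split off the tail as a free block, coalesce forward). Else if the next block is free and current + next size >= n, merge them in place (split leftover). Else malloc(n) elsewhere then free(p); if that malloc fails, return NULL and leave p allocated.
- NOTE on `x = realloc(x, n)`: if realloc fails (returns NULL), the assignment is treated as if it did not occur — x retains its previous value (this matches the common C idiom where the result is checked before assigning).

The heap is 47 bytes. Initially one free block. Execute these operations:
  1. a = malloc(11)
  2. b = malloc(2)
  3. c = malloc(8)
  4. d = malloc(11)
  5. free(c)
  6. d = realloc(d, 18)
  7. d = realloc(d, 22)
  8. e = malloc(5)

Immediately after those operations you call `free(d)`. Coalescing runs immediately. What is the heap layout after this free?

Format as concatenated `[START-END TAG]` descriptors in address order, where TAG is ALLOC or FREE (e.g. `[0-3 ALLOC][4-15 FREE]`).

Answer: [0-10 ALLOC][11-12 ALLOC][13-17 ALLOC][18-46 FREE]

Derivation:
Op 1: a = malloc(11) -> a = 0; heap: [0-10 ALLOC][11-46 FREE]
Op 2: b = malloc(2) -> b = 11; heap: [0-10 ALLOC][11-12 ALLOC][13-46 FREE]
Op 3: c = malloc(8) -> c = 13; heap: [0-10 ALLOC][11-12 ALLOC][13-20 ALLOC][21-46 FREE]
Op 4: d = malloc(11) -> d = 21; heap: [0-10 ALLOC][11-12 ALLOC][13-20 ALLOC][21-31 ALLOC][32-46 FREE]
Op 5: free(c) -> (freed c); heap: [0-10 ALLOC][11-12 ALLOC][13-20 FREE][21-31 ALLOC][32-46 FREE]
Op 6: d = realloc(d, 18) -> d = 21; heap: [0-10 ALLOC][11-12 ALLOC][13-20 FREE][21-38 ALLOC][39-46 FREE]
Op 7: d = realloc(d, 22) -> d = 21; heap: [0-10 ALLOC][11-12 ALLOC][13-20 FREE][21-42 ALLOC][43-46 FREE]
Op 8: e = malloc(5) -> e = 13; heap: [0-10 ALLOC][11-12 ALLOC][13-17 ALLOC][18-20 FREE][21-42 ALLOC][43-46 FREE]
free(d): d = 21 -> block [21-42 ALLOC]; mark free, coalesce with adjacent free neighbors -> [0-10 ALLOC][11-12 ALLOC][13-17 ALLOC][18-46 FREE]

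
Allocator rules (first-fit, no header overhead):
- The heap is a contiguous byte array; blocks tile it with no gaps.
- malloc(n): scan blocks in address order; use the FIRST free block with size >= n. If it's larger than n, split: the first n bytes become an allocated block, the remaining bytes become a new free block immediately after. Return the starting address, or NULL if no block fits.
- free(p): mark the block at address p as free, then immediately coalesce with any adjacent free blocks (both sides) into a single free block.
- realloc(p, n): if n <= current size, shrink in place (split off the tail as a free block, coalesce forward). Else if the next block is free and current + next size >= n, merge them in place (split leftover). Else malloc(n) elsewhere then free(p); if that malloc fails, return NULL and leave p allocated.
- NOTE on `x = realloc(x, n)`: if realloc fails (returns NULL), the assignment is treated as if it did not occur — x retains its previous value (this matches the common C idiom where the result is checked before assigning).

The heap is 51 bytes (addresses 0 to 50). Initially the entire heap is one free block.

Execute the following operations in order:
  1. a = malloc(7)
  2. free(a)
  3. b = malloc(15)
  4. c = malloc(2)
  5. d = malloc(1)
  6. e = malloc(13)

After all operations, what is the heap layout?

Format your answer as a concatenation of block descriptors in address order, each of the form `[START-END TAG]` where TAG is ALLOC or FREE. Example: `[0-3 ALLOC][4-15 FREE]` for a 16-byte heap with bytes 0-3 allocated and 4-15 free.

Answer: [0-14 ALLOC][15-16 ALLOC][17-17 ALLOC][18-30 ALLOC][31-50 FREE]

Derivation:
Op 1: a = malloc(7) -> a = 0; heap: [0-6 ALLOC][7-50 FREE]
Op 2: free(a) -> (freed a); heap: [0-50 FREE]
Op 3: b = malloc(15) -> b = 0; heap: [0-14 ALLOC][15-50 FREE]
Op 4: c = malloc(2) -> c = 15; heap: [0-14 ALLOC][15-16 ALLOC][17-50 FREE]
Op 5: d = malloc(1) -> d = 17; heap: [0-14 ALLOC][15-16 ALLOC][17-17 ALLOC][18-50 FREE]
Op 6: e = malloc(13) -> e = 18; heap: [0-14 ALLOC][15-16 ALLOC][17-17 ALLOC][18-30 ALLOC][31-50 FREE]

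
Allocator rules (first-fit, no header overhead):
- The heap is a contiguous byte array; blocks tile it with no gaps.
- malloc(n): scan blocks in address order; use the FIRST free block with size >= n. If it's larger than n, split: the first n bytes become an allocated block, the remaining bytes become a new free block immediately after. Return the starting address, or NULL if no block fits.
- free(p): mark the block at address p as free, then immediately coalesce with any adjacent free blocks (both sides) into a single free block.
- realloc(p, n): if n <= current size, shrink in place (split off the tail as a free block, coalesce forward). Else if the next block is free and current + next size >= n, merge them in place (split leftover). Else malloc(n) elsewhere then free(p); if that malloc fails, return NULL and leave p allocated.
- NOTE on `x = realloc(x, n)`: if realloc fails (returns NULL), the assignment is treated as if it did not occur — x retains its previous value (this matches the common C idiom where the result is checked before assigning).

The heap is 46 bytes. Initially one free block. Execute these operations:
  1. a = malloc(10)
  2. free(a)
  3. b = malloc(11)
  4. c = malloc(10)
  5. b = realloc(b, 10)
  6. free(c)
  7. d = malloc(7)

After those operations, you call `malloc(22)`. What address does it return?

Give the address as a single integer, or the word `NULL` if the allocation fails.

Answer: 17

Derivation:
Op 1: a = malloc(10) -> a = 0; heap: [0-9 ALLOC][10-45 FREE]
Op 2: free(a) -> (freed a); heap: [0-45 FREE]
Op 3: b = malloc(11) -> b = 0; heap: [0-10 ALLOC][11-45 FREE]
Op 4: c = malloc(10) -> c = 11; heap: [0-10 ALLOC][11-20 ALLOC][21-45 FREE]
Op 5: b = realloc(b, 10) -> b = 0; heap: [0-9 ALLOC][10-10 FREE][11-20 ALLOC][21-45 FREE]
Op 6: free(c) -> (freed c); heap: [0-9 ALLOC][10-45 FREE]
Op 7: d = malloc(7) -> d = 10; heap: [0-9 ALLOC][10-16 ALLOC][17-45 FREE]
malloc(22): first-fit scan over [0-9 ALLOC][10-16 ALLOC][17-45 FREE] -> 17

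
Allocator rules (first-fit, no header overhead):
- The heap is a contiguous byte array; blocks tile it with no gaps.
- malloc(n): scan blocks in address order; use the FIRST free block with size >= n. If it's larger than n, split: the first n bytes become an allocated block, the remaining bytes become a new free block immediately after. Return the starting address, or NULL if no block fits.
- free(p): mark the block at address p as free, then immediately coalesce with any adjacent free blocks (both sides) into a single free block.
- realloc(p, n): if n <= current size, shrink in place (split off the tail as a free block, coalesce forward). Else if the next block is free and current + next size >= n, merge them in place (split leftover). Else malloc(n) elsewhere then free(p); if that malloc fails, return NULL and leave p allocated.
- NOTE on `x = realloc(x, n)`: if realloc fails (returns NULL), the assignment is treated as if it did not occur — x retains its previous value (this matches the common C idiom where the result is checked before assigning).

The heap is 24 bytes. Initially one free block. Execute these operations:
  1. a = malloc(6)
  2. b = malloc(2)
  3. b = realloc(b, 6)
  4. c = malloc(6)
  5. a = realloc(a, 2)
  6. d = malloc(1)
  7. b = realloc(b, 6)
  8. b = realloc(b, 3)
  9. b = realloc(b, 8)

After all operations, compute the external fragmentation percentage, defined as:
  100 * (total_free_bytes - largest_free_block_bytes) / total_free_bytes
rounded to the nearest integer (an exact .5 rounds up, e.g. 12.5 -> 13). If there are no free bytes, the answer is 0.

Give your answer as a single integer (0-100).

Op 1: a = malloc(6) -> a = 0; heap: [0-5 ALLOC][6-23 FREE]
Op 2: b = malloc(2) -> b = 6; heap: [0-5 ALLOC][6-7 ALLOC][8-23 FREE]
Op 3: b = realloc(b, 6) -> b = 6; heap: [0-5 ALLOC][6-11 ALLOC][12-23 FREE]
Op 4: c = malloc(6) -> c = 12; heap: [0-5 ALLOC][6-11 ALLOC][12-17 ALLOC][18-23 FREE]
Op 5: a = realloc(a, 2) -> a = 0; heap: [0-1 ALLOC][2-5 FREE][6-11 ALLOC][12-17 ALLOC][18-23 FREE]
Op 6: d = malloc(1) -> d = 2; heap: [0-1 ALLOC][2-2 ALLOC][3-5 FREE][6-11 ALLOC][12-17 ALLOC][18-23 FREE]
Op 7: b = realloc(b, 6) -> b = 6; heap: [0-1 ALLOC][2-2 ALLOC][3-5 FREE][6-11 ALLOC][12-17 ALLOC][18-23 FREE]
Op 8: b = realloc(b, 3) -> b = 6; heap: [0-1 ALLOC][2-2 ALLOC][3-5 FREE][6-8 ALLOC][9-11 FREE][12-17 ALLOC][18-23 FREE]
Op 9: b = realloc(b, 8) -> NULL (b unchanged); heap: [0-1 ALLOC][2-2 ALLOC][3-5 FREE][6-8 ALLOC][9-11 FREE][12-17 ALLOC][18-23 FREE]
Free blocks: [3 3 6] total_free=12 largest=6 -> 100*(12-6)/12 = 600/12 = 50

Answer: 50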